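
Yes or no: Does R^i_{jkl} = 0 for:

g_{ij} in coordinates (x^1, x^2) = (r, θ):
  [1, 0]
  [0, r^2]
Non-zero Christoffel symbols:
Γ^r_{θ θ} = -r
Γ^θ_{r θ} = 1/r
Ricci tensor: R_{rr} = 0, R_{rθ} = 0, R_{θθ} = 0
All R_{ij} vanish; in 2 dimensions the Riemann tensor is fully determined by the Ricci tensor, so R^i_{jkl} = 0: the metric is flat (curvilinear coordinates on flat space).
Yes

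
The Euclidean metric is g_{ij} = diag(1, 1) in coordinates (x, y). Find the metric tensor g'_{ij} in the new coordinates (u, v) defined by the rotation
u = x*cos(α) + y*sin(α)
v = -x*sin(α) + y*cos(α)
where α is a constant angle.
Invert the transformation: x = u*cos(α) - v*sin(α), y = u*sin(α) + v*cos(α)
g'_{ij} = (∂x^k/∂x'^i)(∂x^l/∂x'^j) g_{kl}; with g_{kl} = δ_{kl} this is Σ_k (∂x^k/∂x'^i)(∂x^k/∂x'^j).
Jacobian: ∂x/∂u = cos(α), ∂x/∂v = -sin(α), ∂y/∂u = sin(α), ∂y/∂v = cos(α)
g'_{uu} = (cos(α))(cos(α)) + (sin(α))(sin(α)) = 1
g'_{uv} = (cos(α))(-sin(α)) + (sin(α))(cos(α)) = 0
g'_{vv} = (-sin(α))(-sin(α)) + (cos(α))(cos(α)) = 1
g'_{ij} = diag(1, 1)
The Euclidean metric is invariant under rotations.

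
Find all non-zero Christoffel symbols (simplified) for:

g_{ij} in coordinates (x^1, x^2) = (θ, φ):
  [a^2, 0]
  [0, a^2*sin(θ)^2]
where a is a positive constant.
Using Γ^k_{ij} = (1/2) g^{km} (∂_i g_{mj} + ∂_j g_{mi} - ∂_m g_{ij}); the metric is diagonal, so only the m = k term contributes.
Non-zero symbols (using the symmetry Γ^k_{ij} = Γ^k_{ji}):
Γ^θ_{φ φ} = (1/2) g^{θθ} (∂_φ g_{θφ} + ∂_φ g_{θφ} - ∂_θ g_{φφ}) = (1/2)(1/a^2)((0) + (0) - (a^2*sin(2*θ))) = -sin(2*θ)/2
Γ^φ_{θ φ} = (1/2) g^{φφ} (∂_θ g_{φφ} + ∂_φ g_{φθ} - ∂_φ g_{θφ}) = (1/2)(1/(a^2*sin(θ)^2))((a^2*sin(2*θ)) + (0) - (0)) = 1/tan(θ)
All other Christoffel symbols are zero.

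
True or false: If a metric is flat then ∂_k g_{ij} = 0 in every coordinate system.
Flatness means R^i_{jkl} = 0; the components can still vary, e.g. the flat plane in polar coordinates has g_{θθ} = r^2.
False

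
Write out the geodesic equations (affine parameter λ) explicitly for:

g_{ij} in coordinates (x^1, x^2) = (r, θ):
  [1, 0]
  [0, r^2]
Geodesic equation: d^2x^k/dλ^2 + Γ^k_{ij} (dx^i/dλ)(dx^j/dλ) = 0.
Non-zero Christoffel symbols:
Γ^r_{θ θ} = -r
Γ^θ_{r θ} = 1/r
Substituting (the symmetric pair Γ^k_{ij}, Γ^k_{ji} combines into a factor 2):
d^2r/dλ^2 - r (dθ/dλ)^2 = 0
d^2θ/dλ^2 + (2/r) (dr/dλ)(dθ/dλ) = 0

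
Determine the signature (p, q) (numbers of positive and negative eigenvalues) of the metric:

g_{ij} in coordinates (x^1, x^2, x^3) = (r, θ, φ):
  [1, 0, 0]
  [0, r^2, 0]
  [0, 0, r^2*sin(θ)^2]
The metric is diagonal, so its eigenvalues are the diagonal entries: 1, r^2, r^2*sin(θ)^2 (at a generic point, where coordinate-dependent entries are positive).
3 positive, 0 negative.
(3, 0) - Riemannian (positive definite)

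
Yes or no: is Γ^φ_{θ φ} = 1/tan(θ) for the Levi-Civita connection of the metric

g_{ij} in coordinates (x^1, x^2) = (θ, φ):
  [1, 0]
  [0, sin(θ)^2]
Γ^φ_{θ φ} = (1/2) g^{φφ} (∂_θ g_{φφ} + ∂_φ g_{φθ} - ∂_φ g_{θφ}) = (1/2)(1/sin(θ)^2)((sin(2*θ)) + (0) - (0)) = 1/tan(θ)
This equals the proposed value 1/tan(θ).
Yes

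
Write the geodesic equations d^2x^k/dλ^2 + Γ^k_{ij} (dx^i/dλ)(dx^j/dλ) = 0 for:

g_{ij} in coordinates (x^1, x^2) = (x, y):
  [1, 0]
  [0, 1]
Geodesic equation: d^2x^k/dλ^2 + Γ^k_{ij} (dx^i/dλ)(dx^j/dλ) = 0.
All Christoffel symbols vanish, so the geodesics are straight lines:
d^2x/dλ^2 = 0
d^2y/dλ^2 = 0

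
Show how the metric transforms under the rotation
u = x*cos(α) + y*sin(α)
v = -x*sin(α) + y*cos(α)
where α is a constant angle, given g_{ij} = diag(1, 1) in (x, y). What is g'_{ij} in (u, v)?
Invert the transformation: x = u*cos(α) - v*sin(α), y = u*sin(α) + v*cos(α)
g'_{ij} = (∂x^k/∂x'^i)(∂x^l/∂x'^j) g_{kl}; with g_{kl} = δ_{kl} this is Σ_k (∂x^k/∂x'^i)(∂x^k/∂x'^j).
Jacobian: ∂x/∂u = cos(α), ∂x/∂v = -sin(α), ∂y/∂u = sin(α), ∂y/∂v = cos(α)
g'_{uu} = (cos(α))(cos(α)) + (sin(α))(sin(α)) = 1
g'_{uv} = (cos(α))(-sin(α)) + (sin(α))(cos(α)) = 0
g'_{vv} = (-sin(α))(-sin(α)) + (cos(α))(cos(α)) = 1
g'_{ij} = diag(1, 1)
The Euclidean metric is invariant under rotations.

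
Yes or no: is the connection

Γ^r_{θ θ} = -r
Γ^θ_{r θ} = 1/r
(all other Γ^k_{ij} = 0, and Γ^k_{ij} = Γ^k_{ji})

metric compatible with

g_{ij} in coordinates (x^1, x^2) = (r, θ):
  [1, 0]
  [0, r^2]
Using ∇_k g_{ij} = ∂_k g_{ij} - Γ^m_{ki} g_{mj} - Γ^m_{kj} g_{im}:
e.g. ∇_r g_{θθ} = (2*r) - (r) - (r) = 0
Every component ∇_k g_{ij} vanishes: the connection is metric compatible.
Yes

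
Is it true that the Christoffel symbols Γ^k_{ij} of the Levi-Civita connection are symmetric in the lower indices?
The Levi-Civita connection is torsion-free, which is exactly Γ^k_{ij} = Γ^k_{ji}.
Yes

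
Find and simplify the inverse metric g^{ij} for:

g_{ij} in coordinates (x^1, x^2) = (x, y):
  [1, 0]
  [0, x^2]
The metric is diagonal, so g^{ij} is diagonal with entries 1/g_{ii}: diag(1, 1/(x^2)).
g^{ij}:
  [1, 0]
  [0, 1/x^2]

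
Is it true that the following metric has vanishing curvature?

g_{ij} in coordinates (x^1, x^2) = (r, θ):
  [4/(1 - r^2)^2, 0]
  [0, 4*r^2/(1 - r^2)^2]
Non-zero Christoffel symbols:
Γ^r_{r r} = 2*r/(1 - r^2)
Γ^r_{θ θ} = (r^3 + r)/(r^2 - 1)
Γ^θ_{r θ} = (-r^2 - 1)/(r^3 - r)
Ricci tensor: R_{rr} = -4/(r^2 - 1)^2, R_{rθ} = 0, R_{θθ} = -4*r^2/(r^2 - 1)^2
The Ricci tensor is non-zero, so the Riemann tensor is non-zero: not flat.
No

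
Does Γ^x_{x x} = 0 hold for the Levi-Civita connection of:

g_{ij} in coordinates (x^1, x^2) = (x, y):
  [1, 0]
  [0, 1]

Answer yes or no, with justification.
Γ^x_{x x} = (1/2) g^{xx} (∂_x g_{xx} + ∂_x g_{xx} - ∂_x g_{xx}) = (1/2)(1)((0) + (0) - (0)) = 0
This equals the proposed value 0.
Yes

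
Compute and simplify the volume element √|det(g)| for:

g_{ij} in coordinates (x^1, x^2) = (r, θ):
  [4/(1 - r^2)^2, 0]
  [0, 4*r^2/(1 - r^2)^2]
det(g) = 16*r^2/(1 - r^2)^4
√|det(g)| = 4*r/(r^2 - 1)^2
Volume element: dV = 4*r/(r^2 - 1)^2 dr dθ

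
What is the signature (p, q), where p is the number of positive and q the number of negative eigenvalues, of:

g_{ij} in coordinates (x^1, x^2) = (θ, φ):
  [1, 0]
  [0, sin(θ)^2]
The metric is diagonal, so its eigenvalues are the diagonal entries: 1, sin(θ)^2 (at a generic point, where coordinate-dependent entries are positive).
2 positive, 0 negative.
(2, 0) - Riemannian (positive definite)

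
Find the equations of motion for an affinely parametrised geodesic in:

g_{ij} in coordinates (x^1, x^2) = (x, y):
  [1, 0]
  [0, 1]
Geodesic equation: d^2x^k/dλ^2 + Γ^k_{ij} (dx^i/dλ)(dx^j/dλ) = 0.
All Christoffel symbols vanish, so the geodesics are straight lines:
d^2x/dλ^2 = 0
d^2y/dλ^2 = 0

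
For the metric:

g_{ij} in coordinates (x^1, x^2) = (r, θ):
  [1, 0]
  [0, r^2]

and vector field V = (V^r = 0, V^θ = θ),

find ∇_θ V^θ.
Non-zero Christoffel symbols:
Γ^r_{θ θ} = -r
Γ^θ_{r θ} = 1/r
∇_θ V^θ = ∂_θ V^θ + Γ^θ_{θ j} V^j
  = (1) + (1/r)(0) + (0)(θ)
  = 1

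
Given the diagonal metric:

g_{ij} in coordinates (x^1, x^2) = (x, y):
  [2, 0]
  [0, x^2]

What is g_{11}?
With x^1 = x, x^2 = y, g_{11} = g_{xx} is the row-1, column-1 entry of the matrix.
g_{11} = 2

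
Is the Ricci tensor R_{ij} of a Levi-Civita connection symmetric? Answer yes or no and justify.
R_{ij} = R^k_{ikj}; the pair symmetry R_{kilj} = R_{ljki} gives R_{ij} = R_{ji}.
Yes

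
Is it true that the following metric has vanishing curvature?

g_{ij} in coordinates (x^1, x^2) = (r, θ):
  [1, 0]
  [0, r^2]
Non-zero Christoffel symbols:
Γ^r_{θ θ} = -r
Γ^θ_{r θ} = 1/r
Ricci tensor: R_{rr} = 0, R_{rθ} = 0, R_{θθ} = 0
All R_{ij} vanish; in 2 dimensions the Riemann tensor is fully determined by the Ricci tensor, so R^i_{jkl} = 0: the metric is flat (curvilinear coordinates on flat space).
Yes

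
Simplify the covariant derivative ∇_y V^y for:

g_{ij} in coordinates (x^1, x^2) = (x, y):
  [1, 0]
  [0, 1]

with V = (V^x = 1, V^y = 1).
All Christoffel symbols are zero.
∇_y V^y = ∂_y V^y + Γ^y_{y j} V^j
  = (0) + (0)(1) + (0)(1)
  = 0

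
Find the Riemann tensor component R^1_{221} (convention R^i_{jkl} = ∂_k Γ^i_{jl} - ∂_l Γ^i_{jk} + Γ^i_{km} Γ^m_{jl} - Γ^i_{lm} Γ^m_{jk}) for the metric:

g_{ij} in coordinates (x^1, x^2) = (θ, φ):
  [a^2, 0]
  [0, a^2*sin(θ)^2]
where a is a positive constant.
Non-zero Christoffel symbols (Γ^k_{ij} = Γ^k_{ji}):
Γ^θ_{φ φ} = -sin(2*θ)/2
Γ^φ_{θ φ} = 1/tan(θ)
R^θ_{φ φ θ} = ∂_φ Γ^θ_{φ θ} - ∂_θ Γ^θ_{φ φ} + Γ^θ_{φ m} Γ^m_{φ θ} - Γ^θ_{θ m} Γ^m_{φ φ}
  = (0) - (-cos(2*θ)) + (-cos(θ)^2) - (0) = -sin(θ)^2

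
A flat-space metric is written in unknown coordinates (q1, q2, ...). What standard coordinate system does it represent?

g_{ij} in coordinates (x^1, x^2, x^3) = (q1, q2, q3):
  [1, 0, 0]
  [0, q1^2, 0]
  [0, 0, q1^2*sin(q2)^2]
The line element ds^2 = dq1^2 + q1^2 dq2^2 + q1^2 sin(q2)^2 dq3^2 is dr^2 + r^2 dθ^2 + r^2 sin(θ)^2 dφ^2 with q1 = r, q2 = θ, q3 = φ.
spherical coordinates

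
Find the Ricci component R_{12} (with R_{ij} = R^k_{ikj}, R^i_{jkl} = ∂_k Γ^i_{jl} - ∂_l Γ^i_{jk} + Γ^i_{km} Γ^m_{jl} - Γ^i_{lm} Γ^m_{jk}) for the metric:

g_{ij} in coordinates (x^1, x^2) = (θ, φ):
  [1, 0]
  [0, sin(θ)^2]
Non-zero Christoffel symbols (Γ^k_{ij} = Γ^k_{ji}):
Γ^θ_{φ φ} = -sin(2*θ)/2
Γ^φ_{θ φ} = 1/tan(θ)
R^θ_{θ θ φ} = 0 (a repeated index in an antisymmetric pair)
R^φ_{θ φ φ} = 0 (a repeated index in an antisymmetric pair)
R_{θφ} = R^θ_{θ θ φ} + R^φ_{θ φ φ} = (0) + (0) = 0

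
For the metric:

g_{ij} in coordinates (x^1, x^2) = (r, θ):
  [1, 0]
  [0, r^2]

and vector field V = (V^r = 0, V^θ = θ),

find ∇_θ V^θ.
Non-zero Christoffel symbols:
Γ^r_{θ θ} = -r
Γ^θ_{r θ} = 1/r
∇_θ V^θ = ∂_θ V^θ + Γ^θ_{θ j} V^j
  = (1) + (1/r)(0) + (0)(θ)
  = 1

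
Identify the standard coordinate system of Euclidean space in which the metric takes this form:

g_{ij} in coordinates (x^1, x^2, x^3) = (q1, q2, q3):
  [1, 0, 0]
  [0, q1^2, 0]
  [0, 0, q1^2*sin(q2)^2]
The line element ds^2 = dq1^2 + q1^2 dq2^2 + q1^2 sin(q2)^2 dq3^2 is dr^2 + r^2 dθ^2 + r^2 sin(θ)^2 dφ^2 with q1 = r, q2 = θ, q3 = φ.
spherical coordinates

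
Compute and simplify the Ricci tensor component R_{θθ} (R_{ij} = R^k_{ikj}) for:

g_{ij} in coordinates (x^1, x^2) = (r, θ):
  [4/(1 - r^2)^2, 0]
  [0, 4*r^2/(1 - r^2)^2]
Non-zero Christoffel symbols (Γ^k_{ij} = Γ^k_{ji}):
Γ^r_{r r} = 2*r/(1 - r^2)
Γ^r_{θ θ} = (r^3 + r)/(r^2 - 1)
Γ^θ_{r θ} = (-r^2 - 1)/(r^3 - r)
R^r_{θ r θ} = ∂_r Γ^r_{θ θ} - ∂_θ Γ^r_{θ r} + Γ^r_{r m} Γ^m_{θ θ} - Γ^r_{θ m} Γ^m_{θ r}
  = ((r^4 - 4*r^2 - 1)/(r^2 - 1)^2) - (0) + (-2*r^2*(r^2 + 1)/(r^2 - 1)^2) - (-(r^2 + 1)^2/(r^2 - 1)^2) = -4*r^2/(r^2 - 1)^2
R^θ_{θ θ θ} = 0 (a repeated index in an antisymmetric pair)
R_{θθ} = R^r_{θ r θ} + R^θ_{θ θ θ} = (-4*r^2/(r^2 - 1)^2) + (0) = -4*r^2/(r^2 - 1)^2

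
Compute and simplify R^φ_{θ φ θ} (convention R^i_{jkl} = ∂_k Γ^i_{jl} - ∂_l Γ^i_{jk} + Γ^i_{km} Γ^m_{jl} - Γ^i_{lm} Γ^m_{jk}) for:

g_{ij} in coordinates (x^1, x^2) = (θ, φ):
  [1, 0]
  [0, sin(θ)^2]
Non-zero Christoffel symbols (Γ^k_{ij} = Γ^k_{ji}):
Γ^θ_{φ φ} = -sin(2*θ)/2
Γ^φ_{θ φ} = 1/tan(θ)
R^φ_{θ φ θ} = ∂_φ Γ^φ_{θ θ} - ∂_θ Γ^φ_{θ φ} + Γ^φ_{φ m} Γ^m_{θ θ} - Γ^φ_{θ m} Γ^m_{θ φ}
  = (0) - (-1/sin(θ)^2) + (0) - (1/tan(θ)^2) = 1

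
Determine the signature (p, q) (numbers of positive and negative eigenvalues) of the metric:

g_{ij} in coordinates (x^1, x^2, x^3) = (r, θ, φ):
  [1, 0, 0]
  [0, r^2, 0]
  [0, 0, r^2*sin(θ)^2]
The metric is diagonal, so its eigenvalues are the diagonal entries: 1, r^2, r^2*sin(θ)^2 (at a generic point, where coordinate-dependent entries are positive).
3 positive, 0 negative.
(3, 0) - Riemannian (positive definite)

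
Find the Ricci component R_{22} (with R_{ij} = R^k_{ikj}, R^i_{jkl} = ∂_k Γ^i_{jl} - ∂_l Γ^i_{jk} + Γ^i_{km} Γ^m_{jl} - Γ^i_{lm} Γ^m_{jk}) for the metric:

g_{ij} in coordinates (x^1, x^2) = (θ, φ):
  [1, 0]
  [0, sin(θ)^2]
Non-zero Christoffel symbols (Γ^k_{ij} = Γ^k_{ji}):
Γ^θ_{φ φ} = -sin(2*θ)/2
Γ^φ_{θ φ} = 1/tan(θ)
R^θ_{φ θ φ} = ∂_θ Γ^θ_{φ φ} - ∂_φ Γ^θ_{φ θ} + Γ^θ_{θ m} Γ^m_{φ φ} - Γ^θ_{φ m} Γ^m_{φ θ}
  = (-cos(2*θ)) - (0) + (0) - (-cos(θ)^2) = sin(θ)^2
R^φ_{φ φ φ} = 0 (a repeated index in an antisymmetric pair)
R_{φφ} = R^θ_{φ θ φ} + R^φ_{φ φ φ} = (sin(θ)^2) + (0) = sin(θ)^2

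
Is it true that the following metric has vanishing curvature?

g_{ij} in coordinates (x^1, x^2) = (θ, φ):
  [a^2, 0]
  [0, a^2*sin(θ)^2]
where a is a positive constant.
Non-zero Christoffel symbols:
Γ^θ_{φ φ} = -sin(2*θ)/2
Γ^φ_{θ φ} = 1/tan(θ)
Ricci tensor: R_{θθ} = 1, R_{θφ} = 0, R_{φφ} = sin(θ)^2
The Ricci tensor is non-zero, so the Riemann tensor is non-zero: not flat.
No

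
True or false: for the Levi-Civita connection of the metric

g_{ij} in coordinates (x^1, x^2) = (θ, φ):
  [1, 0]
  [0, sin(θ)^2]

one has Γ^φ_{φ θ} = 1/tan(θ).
Γ^φ_{φ θ} = (1/2) g^{φφ} (∂_φ g_{φθ} + ∂_θ g_{φφ} - ∂_φ g_{φθ}) = (1/2)(1/sin(θ)^2)((0) + (sin(2*θ)) - (0)) = 1/tan(θ)
This equals the proposed value 1/tan(θ).
True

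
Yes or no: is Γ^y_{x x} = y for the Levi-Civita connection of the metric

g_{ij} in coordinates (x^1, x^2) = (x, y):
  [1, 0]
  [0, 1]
Γ^y_{x x} = (1/2) g^{yy} (∂_x g_{yx} + ∂_x g_{yx} - ∂_y g_{xx}) = (1/2)(1)((0) + (0) - (0)) = 0
This differs from the proposed value y.
No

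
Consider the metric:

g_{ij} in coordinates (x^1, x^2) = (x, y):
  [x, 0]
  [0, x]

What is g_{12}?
With x^1 = x, x^2 = y, g_{12} = g_{xy} is the row-1, column-2 entry of the matrix.
g_{12} = 0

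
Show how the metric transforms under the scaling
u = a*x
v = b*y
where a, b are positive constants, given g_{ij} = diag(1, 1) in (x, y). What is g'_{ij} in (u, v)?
Invert the transformation: x = u/a, y = v/b
g'_{ij} = (∂x^k/∂x'^i)(∂x^l/∂x'^j) g_{kl}; with g_{kl} = δ_{kl} this is Σ_k (∂x^k/∂x'^i)(∂x^k/∂x'^j).
Jacobian: ∂x/∂u = 1/a, ∂x/∂v = 0, ∂y/∂u = 0, ∂y/∂v = 1/b
g'_{uu} = (1/a)(1/a) + (0)(0) = 1/a^2
g'_{uv} = (1/a)(0) + (0)(1/b) = 0
g'_{vv} = (0)(0) + (1/b)(1/b) = 1/b^2
g'_{ij} = diag(1/a^2, 1/b^2)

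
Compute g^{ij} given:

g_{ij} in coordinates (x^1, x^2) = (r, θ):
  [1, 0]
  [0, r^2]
The metric is diagonal, so g^{ij} is diagonal with entries 1/g_{ii}: diag(1, 1/(r^2)).
g^{ij}:
  [1, 0]
  [0, 1/r^2]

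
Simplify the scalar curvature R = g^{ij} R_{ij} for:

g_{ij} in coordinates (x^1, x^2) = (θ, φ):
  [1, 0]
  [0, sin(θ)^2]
Non-zero Christoffel symbols (Γ^k_{ij} = Γ^k_{ji}):
Γ^θ_{φ φ} = -sin(2*θ)/2
Γ^φ_{θ φ} = 1/tan(θ)
Ricci tensor (R_{ij} = R^k_{ikj}): R_{θθ} = 1, R_{θφ} = 0, R_{φφ} = sin(θ)^2
Inverse metric: g^{θθ} = 1, g^{φφ} = 1/sin(θ)^2
R = g^{ij} R_{ij} = (1)(1) + (1/sin(θ)^2)(sin(θ)^2) = 2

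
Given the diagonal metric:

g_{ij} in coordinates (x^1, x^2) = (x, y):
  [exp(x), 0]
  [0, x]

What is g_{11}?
With x^1 = x, x^2 = y, g_{11} = g_{xx} is the row-1, column-1 entry of the matrix.
g_{11} = exp(x)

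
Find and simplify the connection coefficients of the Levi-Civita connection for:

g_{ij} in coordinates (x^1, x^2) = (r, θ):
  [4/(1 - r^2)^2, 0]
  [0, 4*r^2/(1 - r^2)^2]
Using Γ^k_{ij} = (1/2) g^{km} (∂_i g_{mj} + ∂_j g_{mi} - ∂_m g_{ij}); the metric is diagonal, so only the m = k term contributes.
Non-zero symbols (using the symmetry Γ^k_{ij} = Γ^k_{ji}):
Γ^r_{r r} = (1/2) g^{rr} (∂_r g_{rr} + ∂_r g_{rr} - ∂_r g_{rr}) = (1/2)((1 - r^2)^2/4)((16*r/(1 - r^2)^3) + (16*r/(1 - r^2)^3) - (16*r/(1 - r^2)^3)) = 2*r/(1 - r^2)
Γ^r_{θ θ} = (1/2) g^{rr} (∂_θ g_{rθ} + ∂_θ g_{rθ} - ∂_r g_{θθ}) = (1/2)((1 - r^2)^2/4)((0) + (0) - (-8*(r^3 + r)/(r^2 - 1)^3)) = (r^3 + r)/(r^2 - 1)
Γ^θ_{r θ} = (1/2) g^{θθ} (∂_r g_{θθ} + ∂_θ g_{θr} - ∂_θ g_{rθ}) = (1/2)((1 - r^2)^2/(4*r^2))((-8*(r^3 + r)/(r^2 - 1)^3) + (0) - (0)) = (-r^2 - 1)/(r^3 - r)
All other Christoffel symbols are zero.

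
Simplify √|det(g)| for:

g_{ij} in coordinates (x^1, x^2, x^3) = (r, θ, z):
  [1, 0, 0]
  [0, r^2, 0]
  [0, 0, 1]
det(g) = r^2
√|det(g)| = r
Volume element: dV = r dr dθ dz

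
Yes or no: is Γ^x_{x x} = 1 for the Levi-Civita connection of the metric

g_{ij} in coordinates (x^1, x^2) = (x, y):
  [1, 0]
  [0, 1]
Γ^x_{x x} = (1/2) g^{xx} (∂_x g_{xx} + ∂_x g_{xx} - ∂_x g_{xx}) = (1/2)(1)((0) + (0) - (0)) = 0
This differs from the proposed value 1.
No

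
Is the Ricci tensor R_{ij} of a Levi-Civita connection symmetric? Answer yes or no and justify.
R_{ij} = R^k_{ikj}; the pair symmetry R_{kilj} = R_{ljki} gives R_{ij} = R_{ji}.
Yes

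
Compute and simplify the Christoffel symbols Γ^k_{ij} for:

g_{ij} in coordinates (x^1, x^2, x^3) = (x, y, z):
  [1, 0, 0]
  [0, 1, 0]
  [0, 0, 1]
Using Γ^k_{ij} = (1/2) g^{km} (∂_i g_{mj} + ∂_j g_{mi} - ∂_m g_{ij}); the metric is diagonal, so only the m = k term contributes.
Every metric component is constant, so all ∂_m g_{ij} = 0 and every Christoffel symbol vanishes.
All Christoffel symbols are zero.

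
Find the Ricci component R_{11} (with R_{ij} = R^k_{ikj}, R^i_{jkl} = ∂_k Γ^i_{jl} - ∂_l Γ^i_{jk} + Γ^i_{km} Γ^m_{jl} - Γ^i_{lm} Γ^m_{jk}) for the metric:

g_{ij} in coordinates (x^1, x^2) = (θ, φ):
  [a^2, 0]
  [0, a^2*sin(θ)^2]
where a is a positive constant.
Non-zero Christoffel symbols (Γ^k_{ij} = Γ^k_{ji}):
Γ^θ_{φ φ} = -sin(2*θ)/2
Γ^φ_{θ φ} = 1/tan(θ)
R^θ_{θ θ θ} = 0 (a repeated index in an antisymmetric pair)
R^φ_{θ φ θ} = ∂_φ Γ^φ_{θ θ} - ∂_θ Γ^φ_{θ φ} + Γ^φ_{φ m} Γ^m_{θ θ} - Γ^φ_{θ m} Γ^m_{θ φ}
  = (0) - (-1/sin(θ)^2) + (0) - (1/tan(θ)^2) = 1
R_{θθ} = R^θ_{θ θ θ} + R^φ_{θ φ θ} = (0) + (1) = 1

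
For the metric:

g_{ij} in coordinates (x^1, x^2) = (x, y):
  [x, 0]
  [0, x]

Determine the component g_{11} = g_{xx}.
With x^1 = x, x^2 = y, g_{11} = g_{xx} is the row-1, column-1 entry of the matrix.
g_{11} = x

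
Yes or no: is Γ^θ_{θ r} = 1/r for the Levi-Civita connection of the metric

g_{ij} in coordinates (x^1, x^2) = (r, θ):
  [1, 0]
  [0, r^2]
Γ^θ_{θ r} = (1/2) g^{θθ} (∂_θ g_{θr} + ∂_r g_{θθ} - ∂_θ g_{θr}) = (1/2)(1/r^2)((0) + (2*r) - (0)) = 1/r
This equals the proposed value 1/r.
Yes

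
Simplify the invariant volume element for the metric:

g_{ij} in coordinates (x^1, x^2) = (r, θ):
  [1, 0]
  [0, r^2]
det(g) = r^2
√|det(g)| = r
Volume element: dV = r dr dθ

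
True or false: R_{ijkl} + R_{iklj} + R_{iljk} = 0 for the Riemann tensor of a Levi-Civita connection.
This is the first (algebraic) Bianchi identity.
True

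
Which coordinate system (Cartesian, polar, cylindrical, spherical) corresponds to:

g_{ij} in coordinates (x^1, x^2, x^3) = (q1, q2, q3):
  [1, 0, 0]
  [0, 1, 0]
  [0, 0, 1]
All components are constant and the metric is the identity, i.e. orthonormal rectilinear coordinates.
Cartesian (3D) coordinates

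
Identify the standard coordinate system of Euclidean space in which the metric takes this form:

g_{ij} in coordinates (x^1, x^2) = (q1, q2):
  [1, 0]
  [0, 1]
All components are constant and the metric is the identity, i.e. orthonormal rectilinear coordinates.
Cartesian (2D) coordinates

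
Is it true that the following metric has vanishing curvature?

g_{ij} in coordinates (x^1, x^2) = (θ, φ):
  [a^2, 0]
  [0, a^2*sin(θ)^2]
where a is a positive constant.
Non-zero Christoffel symbols:
Γ^θ_{φ φ} = -sin(2*θ)/2
Γ^φ_{θ φ} = 1/tan(θ)
Ricci tensor: R_{θθ} = 1, R_{θφ} = 0, R_{φφ} = sin(θ)^2
The Ricci tensor is non-zero, so the Riemann tensor is non-zero: not flat.
No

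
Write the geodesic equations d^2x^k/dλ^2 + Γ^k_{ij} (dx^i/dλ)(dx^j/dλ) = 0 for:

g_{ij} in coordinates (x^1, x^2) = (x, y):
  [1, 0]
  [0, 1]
Geodesic equation: d^2x^k/dλ^2 + Γ^k_{ij} (dx^i/dλ)(dx^j/dλ) = 0.
All Christoffel symbols vanish, so the geodesics are straight lines:
d^2x/dλ^2 = 0
d^2y/dλ^2 = 0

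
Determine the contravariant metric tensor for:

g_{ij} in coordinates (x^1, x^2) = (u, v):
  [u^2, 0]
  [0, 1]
The metric is diagonal, so g^{ij} is diagonal with entries 1/g_{ii}: diag(1/(u^2), 1).
g^{ij}:
  [1/u^2, 0]
  [0, 1]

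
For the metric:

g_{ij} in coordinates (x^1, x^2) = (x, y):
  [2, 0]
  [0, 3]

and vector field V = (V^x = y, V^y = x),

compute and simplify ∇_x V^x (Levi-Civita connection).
All Christoffel symbols are zero.
∇_x V^x = ∂_x V^x + Γ^x_{x j} V^j
  = (0) + (0)(y) + (0)(x)
  = 0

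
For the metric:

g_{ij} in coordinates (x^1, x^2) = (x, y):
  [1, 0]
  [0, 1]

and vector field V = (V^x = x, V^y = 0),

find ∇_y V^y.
All Christoffel symbols are zero.
∇_y V^y = ∂_y V^y + Γ^y_{y j} V^j
  = (0) + (0)(x) + (0)(0)
  = 0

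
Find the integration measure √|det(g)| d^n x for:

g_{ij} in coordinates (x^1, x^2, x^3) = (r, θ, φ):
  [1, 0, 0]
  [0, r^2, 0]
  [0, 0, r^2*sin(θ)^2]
det(g) = r^4*sin(θ)^2
√|det(g)| = r^2*sin(θ) (taking 0 < θ < π so that |sin(θ)| = sin(θ))
Volume element: dV = r^2*sin(θ) dr dθ dφ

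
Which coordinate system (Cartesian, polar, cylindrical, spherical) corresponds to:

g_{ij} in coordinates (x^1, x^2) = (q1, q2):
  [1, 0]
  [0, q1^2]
The line element ds^2 = dq1^2 + q1^2 dq2^2 is dr^2 + r^2 dθ^2 with q1 = r, q2 = θ.
polar coordinates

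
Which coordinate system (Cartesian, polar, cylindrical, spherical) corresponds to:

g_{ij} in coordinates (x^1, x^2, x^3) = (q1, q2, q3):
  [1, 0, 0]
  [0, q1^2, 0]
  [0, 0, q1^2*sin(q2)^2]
The line element ds^2 = dq1^2 + q1^2 dq2^2 + q1^2 sin(q2)^2 dq3^2 is dr^2 + r^2 dθ^2 + r^2 sin(θ)^2 dφ^2 with q1 = r, q2 = θ, q3 = φ.
spherical coordinates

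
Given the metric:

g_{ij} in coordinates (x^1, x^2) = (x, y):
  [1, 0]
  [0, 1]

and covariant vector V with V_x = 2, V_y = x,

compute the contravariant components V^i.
Inverse metric (diagonal): g^{xx} = 1, g^{yy} = 1
V^i = g^{ij} V_j:
V^x = (1)(2) + (0)(x) = 2
V^y = (0)(2) + (1)(x) = x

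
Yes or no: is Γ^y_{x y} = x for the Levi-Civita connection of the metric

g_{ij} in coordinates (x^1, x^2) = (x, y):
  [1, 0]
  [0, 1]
Γ^y_{x y} = (1/2) g^{yy} (∂_x g_{yy} + ∂_y g_{yx} - ∂_y g_{xy}) = (1/2)(1)((0) + (0) - (0)) = 0
This differs from the proposed value x.
No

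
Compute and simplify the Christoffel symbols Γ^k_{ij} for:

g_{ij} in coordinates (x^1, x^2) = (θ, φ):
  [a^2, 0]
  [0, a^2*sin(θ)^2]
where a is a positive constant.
Using Γ^k_{ij} = (1/2) g^{km} (∂_i g_{mj} + ∂_j g_{mi} - ∂_m g_{ij}); the metric is diagonal, so only the m = k term contributes.
Non-zero symbols (using the symmetry Γ^k_{ij} = Γ^k_{ji}):
Γ^θ_{φ φ} = (1/2) g^{θθ} (∂_φ g_{θφ} + ∂_φ g_{θφ} - ∂_θ g_{φφ}) = (1/2)(1/a^2)((0) + (0) - (a^2*sin(2*θ))) = -sin(2*θ)/2
Γ^φ_{θ φ} = (1/2) g^{φφ} (∂_θ g_{φφ} + ∂_φ g_{φθ} - ∂_φ g_{θφ}) = (1/2)(1/(a^2*sin(θ)^2))((a^2*sin(2*θ)) + (0) - (0)) = 1/tan(θ)
All other Christoffel symbols are zero.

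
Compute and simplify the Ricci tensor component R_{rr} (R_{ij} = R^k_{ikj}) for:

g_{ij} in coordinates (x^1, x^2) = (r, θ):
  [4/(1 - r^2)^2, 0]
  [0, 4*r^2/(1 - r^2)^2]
Non-zero Christoffel symbols (Γ^k_{ij} = Γ^k_{ji}):
Γ^r_{r r} = 2*r/(1 - r^2)
Γ^r_{θ θ} = (r^3 + r)/(r^2 - 1)
Γ^θ_{r θ} = (-r^2 - 1)/(r^3 - r)
R^r_{r r r} = 0 (a repeated index in an antisymmetric pair)
R^θ_{r θ r} = ∂_θ Γ^θ_{r r} - ∂_r Γ^θ_{r θ} + Γ^θ_{θ m} Γ^m_{r r} - Γ^θ_{r m} Γ^m_{r θ}
  = (0) - ((r^4 + 4*r^2 - 1)/(r^3 - r)^2) + (2*(r^2 + 1)/(r^2 - 1)^2) - ((r^2 + 1)^2/(r^3 - r)^2) = -4/(r^2 - 1)^2
R_{rr} = R^r_{r r r} + R^θ_{r θ r} = (0) + (-4/(r^2 - 1)^2) = -4/(r^2 - 1)^2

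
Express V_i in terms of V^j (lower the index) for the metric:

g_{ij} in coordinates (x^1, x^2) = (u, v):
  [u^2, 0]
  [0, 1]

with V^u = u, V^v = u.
V_i = g_{ij} V^j:
V_u = (u^2)(u) + (0)(u) = u^3
V_v = (0)(u) + (1)(u) = u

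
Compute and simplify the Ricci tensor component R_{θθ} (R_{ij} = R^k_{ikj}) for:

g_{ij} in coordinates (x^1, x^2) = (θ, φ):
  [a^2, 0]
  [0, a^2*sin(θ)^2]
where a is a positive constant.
Non-zero Christoffel symbols (Γ^k_{ij} = Γ^k_{ji}):
Γ^θ_{φ φ} = -sin(2*θ)/2
Γ^φ_{θ φ} = 1/tan(θ)
R^θ_{θ θ θ} = 0 (a repeated index in an antisymmetric pair)
R^φ_{θ φ θ} = ∂_φ Γ^φ_{θ θ} - ∂_θ Γ^φ_{θ φ} + Γ^φ_{φ m} Γ^m_{θ θ} - Γ^φ_{θ m} Γ^m_{θ φ}
  = (0) - (-1/sin(θ)^2) + (0) - (1/tan(θ)^2) = 1
R_{θθ} = R^θ_{θ θ θ} + R^φ_{θ φ θ} = (0) + (1) = 1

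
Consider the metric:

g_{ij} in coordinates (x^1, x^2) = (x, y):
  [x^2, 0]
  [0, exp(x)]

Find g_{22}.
With x^1 = x, x^2 = y, g_{22} = g_{yy} is the row-2, column-2 entry of the matrix.
g_{22} = exp(x)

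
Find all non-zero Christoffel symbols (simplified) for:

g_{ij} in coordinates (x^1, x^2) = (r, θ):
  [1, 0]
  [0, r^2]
Using Γ^k_{ij} = (1/2) g^{km} (∂_i g_{mj} + ∂_j g_{mi} - ∂_m g_{ij}); the metric is diagonal, so only the m = k term contributes.
Non-zero symbols (using the symmetry Γ^k_{ij} = Γ^k_{ji}):
Γ^r_{θ θ} = (1/2) g^{rr} (∂_θ g_{rθ} + ∂_θ g_{rθ} - ∂_r g_{θθ}) = (1/2)(1)((0) + (0) - (2*r)) = -r
Γ^θ_{r θ} = (1/2) g^{θθ} (∂_r g_{θθ} + ∂_θ g_{θr} - ∂_θ g_{rθ}) = (1/2)(1/r^2)((2*r) + (0) - (0)) = 1/r
All other Christoffel symbols are zero.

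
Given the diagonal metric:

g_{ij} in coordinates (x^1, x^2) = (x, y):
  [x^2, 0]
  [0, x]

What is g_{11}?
With x^1 = x, x^2 = y, g_{11} = g_{xx} is the row-1, column-1 entry of the matrix.
g_{11} = x^2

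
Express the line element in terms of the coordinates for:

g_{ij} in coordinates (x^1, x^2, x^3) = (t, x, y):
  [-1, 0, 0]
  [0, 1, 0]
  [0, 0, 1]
ds^2 = g_{ij} dx^i dx^j; only the non-zero components contribute.
ds^2 = -dt^2 + dx^2 + dy^2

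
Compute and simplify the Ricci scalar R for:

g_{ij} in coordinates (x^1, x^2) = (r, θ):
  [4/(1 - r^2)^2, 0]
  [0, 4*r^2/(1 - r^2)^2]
Non-zero Christoffel symbols (Γ^k_{ij} = Γ^k_{ji}):
Γ^r_{r r} = 2*r/(1 - r^2)
Γ^r_{θ θ} = (r^3 + r)/(r^2 - 1)
Γ^θ_{r θ} = (-r^2 - 1)/(r^3 - r)
Ricci tensor (R_{ij} = R^k_{ikj}): R_{rr} = -4/(r^2 - 1)^2, R_{rθ} = 0, R_{θθ} = -4*r^2/(r^2 - 1)^2
Inverse metric: g^{rr} = (1 - r^2)^2/4, g^{θθ} = (1 - r^2)^2/(4*r^2)
R = g^{ij} R_{ij} = ((1 - r^2)^2/4)(-4/(r^2 - 1)^2) + ((1 - r^2)^2/(4*r^2))(-4*r^2/(r^2 - 1)^2) = -2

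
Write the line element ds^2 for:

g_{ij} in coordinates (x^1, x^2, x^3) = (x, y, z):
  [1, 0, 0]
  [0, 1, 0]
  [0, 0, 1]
ds^2 = g_{ij} dx^i dx^j; only the non-zero components contribute.
ds^2 = dx^2 + dy^2 + dz^2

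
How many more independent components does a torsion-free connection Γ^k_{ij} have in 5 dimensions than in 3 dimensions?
Independent components in n dimensions: n × n(n+1)/2 = n^2(n+1)/2.
5D: 5 × 15 = 75
3D: 3 × 6 = 18
Difference = 75 - 18 = 57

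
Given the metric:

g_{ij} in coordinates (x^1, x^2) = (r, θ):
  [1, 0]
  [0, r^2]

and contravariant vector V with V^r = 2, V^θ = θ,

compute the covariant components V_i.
V_i = g_{ij} V^j:
V_r = (1)(2) + (0)(θ) = 2
V_θ = (0)(2) + (r^2)(θ) = r^2*θ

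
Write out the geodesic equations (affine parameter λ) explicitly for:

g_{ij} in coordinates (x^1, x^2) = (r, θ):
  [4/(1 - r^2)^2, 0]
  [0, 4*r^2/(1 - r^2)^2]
Geodesic equation: d^2x^k/dλ^2 + Γ^k_{ij} (dx^i/dλ)(dx^j/dλ) = 0.
Non-zero Christoffel symbols:
Γ^r_{r r} = 2*r/(1 - r^2)
Γ^r_{θ θ} = (r^3 + r)/(r^2 - 1)
Γ^θ_{r θ} = (-r^2 - 1)/(r^3 - r)
Substituting (the symmetric pair Γ^k_{ij}, Γ^k_{ji} combines into a factor 2):
d^2r/dλ^2 + (2*r/(1 - r^2)) (dr/dλ)^2 + ((r^3 + r)/(r^2 - 1)) (dθ/dλ)^2 = 0
d^2θ/dλ^2 + ((-2*r^2 - 2)/(r^3 - r)) (dr/dλ)(dθ/dλ) = 0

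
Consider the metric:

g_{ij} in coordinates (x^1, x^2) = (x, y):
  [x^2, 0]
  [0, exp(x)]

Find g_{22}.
With x^1 = x, x^2 = y, g_{22} = g_{yy} is the row-2, column-2 entry of the matrix.
g_{22} = exp(x)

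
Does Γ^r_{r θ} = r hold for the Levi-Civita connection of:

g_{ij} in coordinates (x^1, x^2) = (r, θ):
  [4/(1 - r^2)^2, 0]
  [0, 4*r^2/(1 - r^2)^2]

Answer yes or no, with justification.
Γ^r_{r θ} = (1/2) g^{rr} (∂_r g_{rθ} + ∂_θ g_{rr} - ∂_r g_{rθ}) = (1/2)((1 - r^2)^2/4)((0) + (0) - (0)) = 0
This differs from the proposed value r.
No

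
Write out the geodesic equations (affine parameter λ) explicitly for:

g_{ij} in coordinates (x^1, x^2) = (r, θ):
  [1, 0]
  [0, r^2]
Geodesic equation: d^2x^k/dλ^2 + Γ^k_{ij} (dx^i/dλ)(dx^j/dλ) = 0.
Non-zero Christoffel symbols:
Γ^r_{θ θ} = -r
Γ^θ_{r θ} = 1/r
Substituting (the symmetric pair Γ^k_{ij}, Γ^k_{ji} combines into a factor 2):
d^2r/dλ^2 - r (dθ/dλ)^2 = 0
d^2θ/dλ^2 + (2/r) (dr/dλ)(dθ/dλ) = 0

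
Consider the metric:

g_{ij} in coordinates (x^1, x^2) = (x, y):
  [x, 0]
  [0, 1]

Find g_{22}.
With x^1 = x, x^2 = y, g_{22} = g_{yy} is the row-2, column-2 entry of the matrix.
g_{22} = 1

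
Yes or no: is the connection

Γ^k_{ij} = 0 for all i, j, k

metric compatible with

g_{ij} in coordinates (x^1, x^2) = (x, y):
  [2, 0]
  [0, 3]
Using ∇_k g_{ij} = ∂_k g_{ij} - Γ^m_{ki} g_{mj} - Γ^m_{kj} g_{im}:
e.g. ∇_y g_{xx} = (0) - (0) - (0) = 0
Every component ∇_k g_{ij} vanishes: the connection is metric compatible.
Yes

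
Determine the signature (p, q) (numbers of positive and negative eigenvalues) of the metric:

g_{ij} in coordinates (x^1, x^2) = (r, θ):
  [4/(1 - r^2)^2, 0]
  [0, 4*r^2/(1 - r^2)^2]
The metric is diagonal, so its eigenvalues are the diagonal entries: 4/(1 - r^2)^2, 4*r^2/(1 - r^2)^2 (at a generic point, where coordinate-dependent entries are positive).
2 positive, 0 negative.
(2, 0) - Riemannian (positive definite)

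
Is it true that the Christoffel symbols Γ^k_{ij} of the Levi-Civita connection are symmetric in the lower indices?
The Levi-Civita connection is torsion-free, which is exactly Γ^k_{ij} = Γ^k_{ji}.
Yes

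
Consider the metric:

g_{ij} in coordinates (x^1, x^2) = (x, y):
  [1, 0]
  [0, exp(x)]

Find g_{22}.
With x^1 = x, x^2 = y, g_{22} = g_{yy} is the row-2, column-2 entry of the matrix.
g_{22} = exp(x)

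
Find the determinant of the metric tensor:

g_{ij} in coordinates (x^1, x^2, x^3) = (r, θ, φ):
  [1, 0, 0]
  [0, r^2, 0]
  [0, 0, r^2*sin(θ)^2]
Diagonal metric: det(g) = g_{11}·g_{22}·g_{33}
= (1)·(r^2)·(r^2*sin(θ)^2)
det(g) = r^4*sin(θ)^2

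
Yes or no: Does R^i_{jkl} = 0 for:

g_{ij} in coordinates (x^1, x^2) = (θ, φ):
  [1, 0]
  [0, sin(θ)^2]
Non-zero Christoffel symbols:
Γ^θ_{φ φ} = -sin(2*θ)/2
Γ^φ_{θ φ} = 1/tan(θ)
Ricci tensor: R_{θθ} = 1, R_{θφ} = 0, R_{φφ} = sin(θ)^2
The Ricci tensor is non-zero, so the Riemann tensor is non-zero: not flat.
No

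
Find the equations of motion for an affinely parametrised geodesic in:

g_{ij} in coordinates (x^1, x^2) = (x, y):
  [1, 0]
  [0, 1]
Geodesic equation: d^2x^k/dλ^2 + Γ^k_{ij} (dx^i/dλ)(dx^j/dλ) = 0.
All Christoffel symbols vanish, so the geodesics are straight lines:
d^2x/dλ^2 = 0
d^2y/dλ^2 = 0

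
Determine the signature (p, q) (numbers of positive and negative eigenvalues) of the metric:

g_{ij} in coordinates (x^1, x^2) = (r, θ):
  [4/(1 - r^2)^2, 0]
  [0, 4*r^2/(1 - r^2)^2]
The metric is diagonal, so its eigenvalues are the diagonal entries: 4/(1 - r^2)^2, 4*r^2/(1 - r^2)^2 (at a generic point, where coordinate-dependent entries are positive).
2 positive, 0 negative.
(2, 0) - Riemannian (positive definite)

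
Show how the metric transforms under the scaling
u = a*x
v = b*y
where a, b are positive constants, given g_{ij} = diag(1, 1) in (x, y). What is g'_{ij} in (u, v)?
Invert the transformation: x = u/a, y = v/b
g'_{ij} = (∂x^k/∂x'^i)(∂x^l/∂x'^j) g_{kl}; with g_{kl} = δ_{kl} this is Σ_k (∂x^k/∂x'^i)(∂x^k/∂x'^j).
Jacobian: ∂x/∂u = 1/a, ∂x/∂v = 0, ∂y/∂u = 0, ∂y/∂v = 1/b
g'_{uu} = (1/a)(1/a) + (0)(0) = 1/a^2
g'_{uv} = (1/a)(0) + (0)(1/b) = 0
g'_{vv} = (0)(0) + (1/b)(1/b) = 1/b^2
g'_{ij} = diag(1/a^2, 1/b^2)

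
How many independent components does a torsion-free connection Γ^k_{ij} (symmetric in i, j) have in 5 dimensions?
Γ^k_{ij} has n choices for the upper index and n(n+1)/2 independent symmetric lower index pairs.
Total = 5 × 5×6/2 = 5 × 15 = 75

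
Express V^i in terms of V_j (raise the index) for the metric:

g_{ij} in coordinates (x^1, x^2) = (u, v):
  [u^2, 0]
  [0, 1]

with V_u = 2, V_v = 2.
Inverse metric (diagonal): g^{uu} = 1/u^2, g^{vv} = 1
V^i = g^{ij} V_j:
V^u = (1/u^2)(2) + (0)(2) = 2/u^2
V^v = (0)(2) + (1)(2) = 2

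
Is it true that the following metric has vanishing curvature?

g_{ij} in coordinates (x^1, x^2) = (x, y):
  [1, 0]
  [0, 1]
All metric components are constant, so every Christoffel symbol vanishes and R^i_{jkl} = 0.
Yes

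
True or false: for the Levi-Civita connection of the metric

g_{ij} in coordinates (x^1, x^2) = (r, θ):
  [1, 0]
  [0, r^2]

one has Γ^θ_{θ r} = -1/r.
Γ^θ_{θ r} = (1/2) g^{θθ} (∂_θ g_{θr} + ∂_r g_{θθ} - ∂_θ g_{θr}) = (1/2)(1/r^2)((0) + (2*r) - (0)) = 1/r
This differs from the proposed value -1/r.
False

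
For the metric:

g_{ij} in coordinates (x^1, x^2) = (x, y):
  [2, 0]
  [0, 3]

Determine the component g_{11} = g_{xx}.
With x^1 = x, x^2 = y, g_{11} = g_{xx} is the row-1, column-1 entry of the matrix.
g_{11} = 2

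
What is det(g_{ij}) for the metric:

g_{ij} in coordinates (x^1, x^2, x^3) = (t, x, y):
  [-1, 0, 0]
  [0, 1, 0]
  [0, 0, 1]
Diagonal metric: det(g) = g_{11}·g_{22}·g_{33}
= (-1)·(1)·(1)
det(g) = -1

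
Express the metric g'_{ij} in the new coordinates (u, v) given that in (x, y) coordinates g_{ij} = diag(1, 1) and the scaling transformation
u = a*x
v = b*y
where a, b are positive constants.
Invert the transformation: x = u/a, y = v/b
g'_{ij} = (∂x^k/∂x'^i)(∂x^l/∂x'^j) g_{kl}; with g_{kl} = δ_{kl} this is Σ_k (∂x^k/∂x'^i)(∂x^k/∂x'^j).
Jacobian: ∂x/∂u = 1/a, ∂x/∂v = 0, ∂y/∂u = 0, ∂y/∂v = 1/b
g'_{uu} = (1/a)(1/a) + (0)(0) = 1/a^2
g'_{uv} = (1/a)(0) + (0)(1/b) = 0
g'_{vv} = (0)(0) + (1/b)(1/b) = 1/b^2
g'_{ij} = diag(1/a^2, 1/b^2)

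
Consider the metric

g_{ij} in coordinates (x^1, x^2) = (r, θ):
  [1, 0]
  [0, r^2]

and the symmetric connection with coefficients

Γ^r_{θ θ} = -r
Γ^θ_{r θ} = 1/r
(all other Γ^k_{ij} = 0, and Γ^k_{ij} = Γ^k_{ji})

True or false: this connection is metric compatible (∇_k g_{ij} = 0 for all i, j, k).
Using ∇_k g_{ij} = ∂_k g_{ij} - Γ^m_{ki} g_{mj} - Γ^m_{kj} g_{im}:
e.g. ∇_r g_{θθ} = (2*r) - (r) - (r) = 0
Every component ∇_k g_{ij} vanishes: the connection is metric compatible.
True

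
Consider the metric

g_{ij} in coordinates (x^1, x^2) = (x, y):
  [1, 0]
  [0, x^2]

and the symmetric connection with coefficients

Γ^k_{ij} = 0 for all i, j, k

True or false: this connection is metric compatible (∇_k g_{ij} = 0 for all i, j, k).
Using ∇_k g_{ij} = ∂_k g_{ij} - Γ^m_{ki} g_{mj} - Γ^m_{kj} g_{im}:
∇_x g_{yy} = (2*x) - (0) - (0) = 2*x ≠ 0
So the connection is not metric compatible (it is not the Levi-Civita connection).
False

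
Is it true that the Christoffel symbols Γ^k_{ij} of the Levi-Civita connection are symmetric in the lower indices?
The Levi-Civita connection is torsion-free, which is exactly Γ^k_{ij} = Γ^k_{ji}.
Yes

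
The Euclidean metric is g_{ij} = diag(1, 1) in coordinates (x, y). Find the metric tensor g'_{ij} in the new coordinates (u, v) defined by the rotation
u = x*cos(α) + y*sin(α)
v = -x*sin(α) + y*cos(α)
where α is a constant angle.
Invert the transformation: x = u*cos(α) - v*sin(α), y = u*sin(α) + v*cos(α)
g'_{ij} = (∂x^k/∂x'^i)(∂x^l/∂x'^j) g_{kl}; with g_{kl} = δ_{kl} this is Σ_k (∂x^k/∂x'^i)(∂x^k/∂x'^j).
Jacobian: ∂x/∂u = cos(α), ∂x/∂v = -sin(α), ∂y/∂u = sin(α), ∂y/∂v = cos(α)
g'_{uu} = (cos(α))(cos(α)) + (sin(α))(sin(α)) = 1
g'_{uv} = (cos(α))(-sin(α)) + (sin(α))(cos(α)) = 0
g'_{vv} = (-sin(α))(-sin(α)) + (cos(α))(cos(α)) = 1
g'_{ij} = diag(1, 1)
The Euclidean metric is invariant under rotations.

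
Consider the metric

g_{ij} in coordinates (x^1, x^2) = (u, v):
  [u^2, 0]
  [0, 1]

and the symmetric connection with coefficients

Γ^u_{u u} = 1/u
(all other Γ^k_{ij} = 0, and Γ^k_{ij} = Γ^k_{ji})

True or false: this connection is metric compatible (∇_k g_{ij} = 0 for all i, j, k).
Using ∇_k g_{ij} = ∂_k g_{ij} - Γ^m_{ki} g_{mj} - Γ^m_{kj} g_{im}:
e.g. ∇_u g_{uu} = (2*u) - (u) - (u) = 0
Every component ∇_k g_{ij} vanishes: the connection is metric compatible.
True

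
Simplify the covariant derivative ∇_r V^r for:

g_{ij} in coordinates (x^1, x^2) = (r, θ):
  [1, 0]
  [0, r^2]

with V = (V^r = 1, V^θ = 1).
Non-zero Christoffel symbols:
Γ^r_{θ θ} = -r
Γ^θ_{r θ} = 1/r
∇_r V^r = ∂_r V^r + Γ^r_{r j} V^j
  = (0) + (0)(1) + (0)(1)
  = 0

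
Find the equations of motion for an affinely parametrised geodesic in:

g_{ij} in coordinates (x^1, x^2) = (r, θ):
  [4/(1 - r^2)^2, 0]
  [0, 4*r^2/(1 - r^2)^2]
Geodesic equation: d^2x^k/dλ^2 + Γ^k_{ij} (dx^i/dλ)(dx^j/dλ) = 0.
Non-zero Christoffel symbols:
Γ^r_{r r} = 2*r/(1 - r^2)
Γ^r_{θ θ} = (r^3 + r)/(r^2 - 1)
Γ^θ_{r θ} = (-r^2 - 1)/(r^3 - r)
Substituting (the symmetric pair Γ^k_{ij}, Γ^k_{ji} combines into a factor 2):
d^2r/dλ^2 + (2*r/(1 - r^2)) (dr/dλ)^2 + ((r^3 + r)/(r^2 - 1)) (dθ/dλ)^2 = 0
d^2θ/dλ^2 + ((-2*r^2 - 2)/(r^3 - r)) (dr/dλ)(dθ/dλ) = 0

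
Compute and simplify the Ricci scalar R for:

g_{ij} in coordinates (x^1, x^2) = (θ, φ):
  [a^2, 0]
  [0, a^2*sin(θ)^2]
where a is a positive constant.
Non-zero Christoffel symbols (Γ^k_{ij} = Γ^k_{ji}):
Γ^θ_{φ φ} = -sin(2*θ)/2
Γ^φ_{θ φ} = 1/tan(θ)
Ricci tensor (R_{ij} = R^k_{ikj}): R_{θθ} = 1, R_{θφ} = 0, R_{φφ} = sin(θ)^2
Inverse metric: g^{θθ} = 1/a^2, g^{φφ} = 1/(a^2*sin(θ)^2)
R = g^{ij} R_{ij} = (1/a^2)(1) + (1/(a^2*sin(θ)^2))(sin(θ)^2) = 2/a^2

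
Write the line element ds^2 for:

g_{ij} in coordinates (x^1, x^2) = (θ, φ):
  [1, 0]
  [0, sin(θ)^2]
ds^2 = g_{ij} dx^i dx^j; only the non-zero components contribute.
ds^2 = dθ^2 + sin(θ)^2 dφ^2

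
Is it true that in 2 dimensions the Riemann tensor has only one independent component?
The number of independent components is n^2(n^2-1)/12 = 4·3/12 = 1 for n = 2 (e.g. R_{1212}).
Yes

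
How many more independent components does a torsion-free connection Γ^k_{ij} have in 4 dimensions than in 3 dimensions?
Independent components in n dimensions: n × n(n+1)/2 = n^2(n+1)/2.
4D: 4 × 10 = 40
3D: 3 × 6 = 18
Difference = 40 - 18 = 22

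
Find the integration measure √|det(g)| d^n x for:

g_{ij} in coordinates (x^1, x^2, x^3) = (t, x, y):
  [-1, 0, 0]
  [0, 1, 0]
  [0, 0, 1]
det(g) = -1
√|det(g)| = 1
Volume element: dV = 1 dt dx dy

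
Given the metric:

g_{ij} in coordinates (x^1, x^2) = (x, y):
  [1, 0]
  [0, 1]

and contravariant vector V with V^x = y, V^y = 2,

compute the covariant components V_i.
V_i = g_{ij} V^j:
V_x = (1)(y) + (0)(2) = y
V_y = (0)(y) + (1)(2) = 2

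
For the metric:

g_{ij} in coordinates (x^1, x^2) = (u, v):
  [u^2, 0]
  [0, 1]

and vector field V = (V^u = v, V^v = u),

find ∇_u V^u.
Non-zero Christoffel symbols:
Γ^u_{u u} = 1/u
∇_u V^u = ∂_u V^u + Γ^u_{u j} V^j
  = (0) + (1/u)(v) + (0)(u)
  = v/u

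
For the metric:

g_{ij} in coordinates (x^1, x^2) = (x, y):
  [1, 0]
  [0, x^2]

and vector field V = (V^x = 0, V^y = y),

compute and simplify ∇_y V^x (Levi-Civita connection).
Non-zero Christoffel symbols:
Γ^x_{y y} = -x
Γ^y_{x y} = 1/x
∇_y V^x = ∂_y V^x + Γ^x_{y j} V^j
  = (0) + (0)(0) + (-x)(y)
  = -x*y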